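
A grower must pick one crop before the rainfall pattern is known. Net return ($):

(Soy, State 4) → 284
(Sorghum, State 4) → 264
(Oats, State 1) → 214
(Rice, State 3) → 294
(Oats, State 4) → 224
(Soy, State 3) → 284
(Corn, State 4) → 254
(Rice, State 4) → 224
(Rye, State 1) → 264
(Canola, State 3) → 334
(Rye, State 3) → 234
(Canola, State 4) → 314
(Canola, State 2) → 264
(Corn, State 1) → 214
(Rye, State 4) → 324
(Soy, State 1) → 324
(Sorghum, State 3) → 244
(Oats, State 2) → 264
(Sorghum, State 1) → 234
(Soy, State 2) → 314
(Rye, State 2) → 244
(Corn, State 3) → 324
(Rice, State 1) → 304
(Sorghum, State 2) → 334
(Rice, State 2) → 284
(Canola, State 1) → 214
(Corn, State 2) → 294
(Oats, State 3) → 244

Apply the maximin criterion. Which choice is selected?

Row minima: Canola=214, Rye=234, Rice=224, Sorghum=234, Oats=214, Soy=284, Corn=214
Best worst-case = 284 → Soy.

Soy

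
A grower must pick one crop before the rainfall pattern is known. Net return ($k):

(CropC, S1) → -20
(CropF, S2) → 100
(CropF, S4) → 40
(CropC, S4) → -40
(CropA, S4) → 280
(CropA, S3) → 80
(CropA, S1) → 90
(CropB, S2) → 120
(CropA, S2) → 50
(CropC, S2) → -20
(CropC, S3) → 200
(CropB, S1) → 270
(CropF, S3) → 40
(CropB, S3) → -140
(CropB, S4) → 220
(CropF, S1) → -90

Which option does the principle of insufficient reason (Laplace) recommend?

Row averages: CropB=117.5, CropF=22.5, CropA=125, CropC=30
Highest average = 125 → CropA.

CropA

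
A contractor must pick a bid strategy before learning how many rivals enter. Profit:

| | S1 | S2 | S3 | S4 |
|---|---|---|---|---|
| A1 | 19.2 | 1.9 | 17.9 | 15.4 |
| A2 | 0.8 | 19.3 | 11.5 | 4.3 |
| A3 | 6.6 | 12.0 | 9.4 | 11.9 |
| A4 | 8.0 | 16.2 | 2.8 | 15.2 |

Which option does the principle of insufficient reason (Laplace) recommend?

Row averages: A1=13.6, A2=8.975, A3=9.975, A4=10.55
Highest average = 13.6 → A1.

A1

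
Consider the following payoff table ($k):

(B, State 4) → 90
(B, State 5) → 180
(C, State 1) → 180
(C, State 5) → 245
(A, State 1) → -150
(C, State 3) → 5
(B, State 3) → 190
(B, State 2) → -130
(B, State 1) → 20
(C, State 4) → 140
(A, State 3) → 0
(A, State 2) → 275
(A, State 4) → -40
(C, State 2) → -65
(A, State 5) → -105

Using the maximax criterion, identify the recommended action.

A

Row maxima: A=275, B=190, C=245
Best best-case = 275 → A.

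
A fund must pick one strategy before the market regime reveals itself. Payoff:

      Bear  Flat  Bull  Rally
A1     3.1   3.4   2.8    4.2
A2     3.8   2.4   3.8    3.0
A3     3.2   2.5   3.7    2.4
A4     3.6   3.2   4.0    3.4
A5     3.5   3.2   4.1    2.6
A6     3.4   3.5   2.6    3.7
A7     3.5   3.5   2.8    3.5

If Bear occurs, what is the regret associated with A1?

Best payoff under Bear is 3.8.
Regret = 3.8 − 3.1 = 0.7.

0.7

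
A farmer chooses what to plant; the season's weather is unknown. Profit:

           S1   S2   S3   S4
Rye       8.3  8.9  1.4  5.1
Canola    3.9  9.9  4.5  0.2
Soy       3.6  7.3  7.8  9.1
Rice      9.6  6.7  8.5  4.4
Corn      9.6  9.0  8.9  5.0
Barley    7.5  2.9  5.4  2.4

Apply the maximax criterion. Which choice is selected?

Canola

Row maxima: Rye=8.9, Canola=9.9, Soy=9.1, Rice=9.6, Corn=9.6, Barley=7.5
Best best-case = 9.9 → Canola.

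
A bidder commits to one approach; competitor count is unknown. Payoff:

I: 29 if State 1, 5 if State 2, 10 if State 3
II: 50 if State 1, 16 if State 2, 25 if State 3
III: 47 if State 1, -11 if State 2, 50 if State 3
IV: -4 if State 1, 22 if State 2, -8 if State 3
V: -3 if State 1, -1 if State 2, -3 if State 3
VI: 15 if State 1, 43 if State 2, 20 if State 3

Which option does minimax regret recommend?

Column bests: State 1=50, State 2=43, State 3=50.
I regrets: 21, 38, 40 → max 40
II regrets: 0, 27, 25 → max 27
III regrets: 3, 54, 0 → max 54
IV regrets: 54, 21, 58 → max 58
V regrets: 53, 44, 53 → max 53
VI regrets: 35, 0, 30 → max 35
Smallest max regret = 27 → II.

II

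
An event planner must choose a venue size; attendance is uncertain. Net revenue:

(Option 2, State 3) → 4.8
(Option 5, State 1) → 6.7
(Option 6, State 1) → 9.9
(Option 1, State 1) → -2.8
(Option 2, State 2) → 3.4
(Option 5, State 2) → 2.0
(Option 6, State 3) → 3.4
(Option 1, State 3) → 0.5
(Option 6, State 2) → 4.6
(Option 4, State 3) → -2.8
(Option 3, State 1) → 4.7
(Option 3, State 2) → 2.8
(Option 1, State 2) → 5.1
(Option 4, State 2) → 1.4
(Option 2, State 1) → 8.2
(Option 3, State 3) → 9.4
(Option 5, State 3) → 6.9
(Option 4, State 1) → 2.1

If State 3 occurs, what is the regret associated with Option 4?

12.2

Best payoff under State 3 is 9.4.
Regret = 9.4 − (-2.8) = 12.2.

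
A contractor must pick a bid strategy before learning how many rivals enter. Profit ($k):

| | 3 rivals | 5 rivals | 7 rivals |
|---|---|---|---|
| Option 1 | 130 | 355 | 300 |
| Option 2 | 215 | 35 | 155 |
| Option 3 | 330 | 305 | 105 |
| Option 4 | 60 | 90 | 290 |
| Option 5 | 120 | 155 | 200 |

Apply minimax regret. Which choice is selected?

Column bests: 3 rivals=330, 5 rivals=355, 7 rivals=300.
Option 1 regrets: 200, 0, 0 → max 200
Option 2 regrets: 115, 320, 145 → max 320
Option 3 regrets: 0, 50, 195 → max 195
Option 4 regrets: 270, 265, 10 → max 270
Option 5 regrets: 210, 200, 100 → max 210
Smallest max regret = 195 → Option 3.

Option 3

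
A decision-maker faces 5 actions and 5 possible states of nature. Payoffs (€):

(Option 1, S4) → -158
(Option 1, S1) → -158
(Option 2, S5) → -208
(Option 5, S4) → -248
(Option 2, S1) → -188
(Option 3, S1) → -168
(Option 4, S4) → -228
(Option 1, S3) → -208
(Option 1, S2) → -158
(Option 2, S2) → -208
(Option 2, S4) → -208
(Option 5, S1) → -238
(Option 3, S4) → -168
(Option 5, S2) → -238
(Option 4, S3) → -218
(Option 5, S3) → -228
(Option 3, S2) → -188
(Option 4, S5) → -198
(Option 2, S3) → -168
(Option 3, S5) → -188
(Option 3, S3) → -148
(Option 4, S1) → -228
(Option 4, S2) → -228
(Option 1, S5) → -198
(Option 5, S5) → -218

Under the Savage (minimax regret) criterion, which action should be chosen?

Column bests: S1=-158, S2=-158, S3=-148, S4=-158, S5=-188.
Option 1 regrets: 0, 0, 60, 0, 10 → max 60
Option 2 regrets: 30, 50, 20, 50, 20 → max 50
Option 3 regrets: 10, 30, 0, 10, 0 → max 30
Option 4 regrets: 70, 70, 70, 70, 10 → max 70
Option 5 regrets: 80, 80, 80, 90, 30 → max 90
Smallest max regret = 30 → Option 3.

Option 3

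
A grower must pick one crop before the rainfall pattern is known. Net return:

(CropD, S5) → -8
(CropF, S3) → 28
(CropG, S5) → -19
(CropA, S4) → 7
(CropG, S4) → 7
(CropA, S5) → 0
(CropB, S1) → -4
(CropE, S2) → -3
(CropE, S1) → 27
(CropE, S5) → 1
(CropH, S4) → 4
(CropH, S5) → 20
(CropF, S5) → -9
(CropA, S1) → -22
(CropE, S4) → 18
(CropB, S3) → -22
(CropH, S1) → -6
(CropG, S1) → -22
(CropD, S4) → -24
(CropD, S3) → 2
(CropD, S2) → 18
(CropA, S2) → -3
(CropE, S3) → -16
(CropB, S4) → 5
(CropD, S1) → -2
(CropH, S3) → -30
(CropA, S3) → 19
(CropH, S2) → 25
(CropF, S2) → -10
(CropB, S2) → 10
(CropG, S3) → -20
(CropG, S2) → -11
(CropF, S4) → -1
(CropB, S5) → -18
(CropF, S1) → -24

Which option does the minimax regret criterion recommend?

Column bests: S1=27, S2=25, S3=28, S4=18, S5=20.
CropF regrets: 51, 35, 0, 19, 29 → max 51
CropA regrets: 49, 28, 9, 11, 20 → max 49
CropE regrets: 0, 28, 44, 0, 19 → max 44
CropG regrets: 49, 36, 48, 11, 39 → max 49
CropD regrets: 29, 7, 26, 42, 28 → max 42
CropB regrets: 31, 15, 50, 13, 38 → max 50
CropH regrets: 33, 0, 58, 14, 0 → max 58
Smallest max regret = 42 → CropD.

CropD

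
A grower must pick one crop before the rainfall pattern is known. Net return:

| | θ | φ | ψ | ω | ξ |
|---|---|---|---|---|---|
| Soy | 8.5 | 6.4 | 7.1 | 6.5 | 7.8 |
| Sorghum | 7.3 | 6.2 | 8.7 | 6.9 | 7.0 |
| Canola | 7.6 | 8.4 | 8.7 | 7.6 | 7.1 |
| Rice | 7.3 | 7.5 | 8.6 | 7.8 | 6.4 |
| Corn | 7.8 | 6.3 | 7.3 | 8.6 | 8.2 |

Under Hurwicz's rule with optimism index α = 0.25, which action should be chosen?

Canola

Soy: 0.25·8.5 + 0.75·6.4 = 6.925
Sorghum: 0.25·8.7 + 0.75·6.2 = 6.825
Canola: 0.25·8.7 + 0.75·7.1 = 7.5
Rice: 0.25·8.6 + 0.75·6.4 = 6.95
Corn: 0.25·8.6 + 0.75·6.3 = 6.875
Highest Hurwicz score = 7.5 → Canola.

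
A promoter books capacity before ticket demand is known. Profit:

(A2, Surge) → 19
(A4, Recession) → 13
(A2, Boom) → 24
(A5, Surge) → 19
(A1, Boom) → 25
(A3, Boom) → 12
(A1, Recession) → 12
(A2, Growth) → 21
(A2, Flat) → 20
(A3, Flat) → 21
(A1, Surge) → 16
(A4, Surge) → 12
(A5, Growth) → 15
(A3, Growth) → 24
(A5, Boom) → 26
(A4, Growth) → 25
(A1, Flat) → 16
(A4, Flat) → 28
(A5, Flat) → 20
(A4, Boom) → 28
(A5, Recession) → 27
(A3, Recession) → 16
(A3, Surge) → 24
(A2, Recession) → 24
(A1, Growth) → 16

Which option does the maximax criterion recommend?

A4

Row maxima: A1=25, A2=24, A3=24, A4=28, A5=27
Best best-case = 28 → A4.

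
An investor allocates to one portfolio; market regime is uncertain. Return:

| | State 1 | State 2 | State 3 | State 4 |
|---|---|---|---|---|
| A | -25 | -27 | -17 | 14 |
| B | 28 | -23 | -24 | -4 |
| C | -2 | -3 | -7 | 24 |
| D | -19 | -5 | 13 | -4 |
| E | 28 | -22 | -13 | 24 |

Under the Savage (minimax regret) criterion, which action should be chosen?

Column bests: State 1=28, State 2=-3, State 3=13, State 4=24.
A regrets: 53, 24, 30, 10 → max 53
B regrets: 0, 20, 37, 28 → max 37
C regrets: 30, 0, 20, 0 → max 30
D regrets: 47, 2, 0, 28 → max 47
E regrets: 0, 19, 26, 0 → max 26
Smallest max regret = 26 → E.

E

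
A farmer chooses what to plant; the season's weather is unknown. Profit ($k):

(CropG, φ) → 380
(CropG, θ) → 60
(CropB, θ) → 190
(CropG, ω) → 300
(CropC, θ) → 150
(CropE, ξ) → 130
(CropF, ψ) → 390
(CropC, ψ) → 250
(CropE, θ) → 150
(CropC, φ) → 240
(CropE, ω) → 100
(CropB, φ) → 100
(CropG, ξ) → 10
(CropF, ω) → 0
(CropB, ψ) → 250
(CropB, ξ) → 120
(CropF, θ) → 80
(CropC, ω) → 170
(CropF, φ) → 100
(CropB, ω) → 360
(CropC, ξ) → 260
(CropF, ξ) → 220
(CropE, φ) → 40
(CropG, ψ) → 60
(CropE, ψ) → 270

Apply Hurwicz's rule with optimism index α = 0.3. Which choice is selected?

CropC

CropG: 0.3·380 + 0.7·10 = 121
CropE: 0.3·270 + 0.7·40 = 109
CropF: 0.3·390 + 0.7·0 = 117
CropC: 0.3·260 + 0.7·150 = 183
CropB: 0.3·360 + 0.7·100 = 178
Highest Hurwicz score = 183 → CropC.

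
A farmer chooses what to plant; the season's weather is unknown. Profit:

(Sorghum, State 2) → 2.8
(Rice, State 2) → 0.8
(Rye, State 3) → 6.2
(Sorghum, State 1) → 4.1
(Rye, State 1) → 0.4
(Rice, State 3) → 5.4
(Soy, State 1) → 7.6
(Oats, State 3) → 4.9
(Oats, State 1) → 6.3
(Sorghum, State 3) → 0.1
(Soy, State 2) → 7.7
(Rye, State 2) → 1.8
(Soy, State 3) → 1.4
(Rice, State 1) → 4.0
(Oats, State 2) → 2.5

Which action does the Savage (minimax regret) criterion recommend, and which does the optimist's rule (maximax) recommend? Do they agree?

Column bests: State 1=7.6, State 2=7.7, State 3=6.2.
Rye regrets: 7.2, 5.9, 0.0 → max 7.2
Sorghum regrets: 3.5, 4.9, 6.1 → max 6.1
Rice regrets: 3.6, 6.9, 0.8 → max 6.9
Soy regrets: 0.0, 0.0, 4.8 → max 4.8
Oats regrets: 1.3, 5.2, 1.3 → max 5.2
Smallest max regret = 4.8 → Soy.
Row maxima: Rye=6.2, Sorghum=4.1, Rice=5.4, Soy=7.7, Oats=6.3
Best best-case = 7.7 → Soy.

minimax regret → Soy; maximax → Soy (agree)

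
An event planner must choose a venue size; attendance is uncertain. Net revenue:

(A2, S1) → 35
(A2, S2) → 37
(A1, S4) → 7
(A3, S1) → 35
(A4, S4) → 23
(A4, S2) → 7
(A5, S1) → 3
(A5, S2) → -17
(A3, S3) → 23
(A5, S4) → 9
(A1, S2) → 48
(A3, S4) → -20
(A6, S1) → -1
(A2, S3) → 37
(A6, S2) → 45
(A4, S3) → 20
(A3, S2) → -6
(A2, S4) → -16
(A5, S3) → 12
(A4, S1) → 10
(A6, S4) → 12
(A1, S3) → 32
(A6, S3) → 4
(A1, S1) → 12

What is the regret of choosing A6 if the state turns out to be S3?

33

Best payoff under S3 is 37.
Regret = 37 − 4 = 33.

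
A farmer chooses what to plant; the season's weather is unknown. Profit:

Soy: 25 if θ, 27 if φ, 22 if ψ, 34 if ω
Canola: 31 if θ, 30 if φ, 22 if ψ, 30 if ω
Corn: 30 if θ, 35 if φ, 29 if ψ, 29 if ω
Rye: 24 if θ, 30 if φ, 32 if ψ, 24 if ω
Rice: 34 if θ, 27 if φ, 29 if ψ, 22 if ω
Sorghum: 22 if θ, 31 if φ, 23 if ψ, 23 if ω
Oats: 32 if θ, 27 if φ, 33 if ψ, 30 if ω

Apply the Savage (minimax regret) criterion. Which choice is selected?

Column bests: θ=34, φ=35, ψ=33, ω=34.
Soy regrets: 9, 8, 11, 0 → max 11
Canola regrets: 3, 5, 11, 4 → max 11
Corn regrets: 4, 0, 4, 5 → max 5
Rye regrets: 10, 5, 1, 10 → max 10
Rice regrets: 0, 8, 4, 12 → max 12
Sorghum regrets: 12, 4, 10, 11 → max 12
Oats regrets: 2, 8, 0, 4 → max 8
Smallest max regret = 5 → Corn.

Corn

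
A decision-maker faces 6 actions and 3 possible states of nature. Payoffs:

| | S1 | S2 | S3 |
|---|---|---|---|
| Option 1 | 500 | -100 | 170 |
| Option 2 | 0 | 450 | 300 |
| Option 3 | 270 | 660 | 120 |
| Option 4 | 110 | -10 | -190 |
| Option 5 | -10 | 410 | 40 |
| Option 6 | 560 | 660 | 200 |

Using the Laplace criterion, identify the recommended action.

Row averages: Option 1=190, Option 2=250, Option 3=350, Option 4=-30, Option 5=440/3, Option 6=1420/3
Highest average = 1420/3 → Option 6.

Option 6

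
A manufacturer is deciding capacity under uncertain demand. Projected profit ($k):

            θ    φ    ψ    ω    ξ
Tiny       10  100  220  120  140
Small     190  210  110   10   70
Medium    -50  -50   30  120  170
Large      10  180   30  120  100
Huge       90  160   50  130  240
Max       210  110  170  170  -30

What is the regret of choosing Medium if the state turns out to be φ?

Best payoff under φ is 210.
Regret = 210 − (-50) = 260.

260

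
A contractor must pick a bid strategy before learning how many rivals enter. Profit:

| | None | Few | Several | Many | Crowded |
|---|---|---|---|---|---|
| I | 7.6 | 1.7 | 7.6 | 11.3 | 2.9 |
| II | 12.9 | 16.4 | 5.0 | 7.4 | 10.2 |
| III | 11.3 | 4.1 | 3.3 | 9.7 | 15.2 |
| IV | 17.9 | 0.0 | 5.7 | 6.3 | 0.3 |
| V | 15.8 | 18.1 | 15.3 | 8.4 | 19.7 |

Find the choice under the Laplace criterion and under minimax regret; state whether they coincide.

Row averages: I=6.22, II=10.38, III=8.72, IV=6.04, V=15.46
Highest average = 15.46 → V.
Column bests: None=17.9, Few=18.1, Several=15.3, Many=11.3, Crowded=19.7.
I regrets: 10.3, 16.4, 7.7, 0.0, 16.8 → max 16.8
II regrets: 5.0, 1.7, 10.3, 3.9, 9.5 → max 10.3
III regrets: 6.6, 14.0, 12.0, 1.6, 4.5 → max 14.0
IV regrets: 0.0, 18.1, 9.6, 5.0, 19.4 → max 19.4
V regrets: 2.1, 0.0, 0.0, 2.9, 0.0 → max 2.9
Smallest max regret = 2.9 → V.

laplace → V; minimax regret → V (agree)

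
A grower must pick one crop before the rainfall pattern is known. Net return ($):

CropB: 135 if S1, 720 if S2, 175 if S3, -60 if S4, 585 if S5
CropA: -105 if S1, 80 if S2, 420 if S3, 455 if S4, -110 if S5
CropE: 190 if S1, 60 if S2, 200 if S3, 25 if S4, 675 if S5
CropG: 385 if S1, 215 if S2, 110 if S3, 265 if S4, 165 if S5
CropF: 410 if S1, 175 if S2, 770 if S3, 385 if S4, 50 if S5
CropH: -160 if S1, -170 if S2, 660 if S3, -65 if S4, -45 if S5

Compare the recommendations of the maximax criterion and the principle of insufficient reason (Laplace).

maximax → CropF; laplace → CropF (agree)

Row maxima: CropB=720, CropA=455, CropE=675, CropG=385, CropF=770, CropH=660
Best best-case = 770 → CropF.
Row averages: CropB=311, CropA=148, CropE=230, CropG=228, CropF=358, CropH=44
Highest average = 358 → CropF.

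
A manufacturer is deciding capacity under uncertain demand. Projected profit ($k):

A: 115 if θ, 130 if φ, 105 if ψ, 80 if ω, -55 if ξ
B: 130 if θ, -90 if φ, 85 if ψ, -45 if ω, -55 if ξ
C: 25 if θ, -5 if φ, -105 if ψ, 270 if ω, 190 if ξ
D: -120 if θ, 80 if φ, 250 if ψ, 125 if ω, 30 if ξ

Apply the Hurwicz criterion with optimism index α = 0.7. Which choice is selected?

C

A: 0.7·130 + 0.3·(-55) = 74.5
B: 0.7·130 + 0.3·(-90) = 64
C: 0.7·270 + 0.3·(-105) = 157.5
D: 0.7·250 + 0.3·(-120) = 139
Highest Hurwicz score = 157.5 → C.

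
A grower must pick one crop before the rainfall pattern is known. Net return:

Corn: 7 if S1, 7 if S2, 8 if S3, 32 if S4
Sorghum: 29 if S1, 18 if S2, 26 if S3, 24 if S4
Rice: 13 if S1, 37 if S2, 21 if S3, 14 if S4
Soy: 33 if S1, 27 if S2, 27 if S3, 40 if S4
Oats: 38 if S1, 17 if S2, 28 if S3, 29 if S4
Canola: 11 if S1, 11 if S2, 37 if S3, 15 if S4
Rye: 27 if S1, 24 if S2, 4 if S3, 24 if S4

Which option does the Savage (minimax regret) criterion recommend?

Column bests: S1=38, S2=37, S3=37, S4=40.
Corn regrets: 31, 30, 29, 8 → max 31
Sorghum regrets: 9, 19, 11, 16 → max 19
Rice regrets: 25, 0, 16, 26 → max 26
Soy regrets: 5, 10, 10, 0 → max 10
Oats regrets: 0, 20, 9, 11 → max 20
Canola regrets: 27, 26, 0, 25 → max 27
Rye regrets: 11, 13, 33, 16 → max 33
Smallest max regret = 10 → Soy.

Soy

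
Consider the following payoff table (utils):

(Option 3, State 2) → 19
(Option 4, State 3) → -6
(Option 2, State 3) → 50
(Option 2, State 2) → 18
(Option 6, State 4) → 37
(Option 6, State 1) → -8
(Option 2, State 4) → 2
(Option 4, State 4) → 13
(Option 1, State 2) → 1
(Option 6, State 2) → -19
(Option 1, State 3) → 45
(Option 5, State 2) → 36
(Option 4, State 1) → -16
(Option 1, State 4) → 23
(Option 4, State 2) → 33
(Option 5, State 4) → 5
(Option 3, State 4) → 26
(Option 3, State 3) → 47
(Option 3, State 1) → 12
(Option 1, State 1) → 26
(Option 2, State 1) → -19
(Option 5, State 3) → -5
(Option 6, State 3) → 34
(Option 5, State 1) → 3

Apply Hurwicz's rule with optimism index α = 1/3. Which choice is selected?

Option 1: 1/3·45 + 2/3·1 = 47/3
Option 2: 1/3·50 + 2/3·(-19) = 4
Option 3: 1/3·47 + 2/3·12 = 71/3
Option 4: 1/3·33 + 2/3·(-16) = 1/3
Option 5: 1/3·36 + 2/3·(-5) = 26/3
Option 6: 1/3·37 + 2/3·(-19) = -1/3
Highest Hurwicz score = 71/3 → Option 3.

Option 3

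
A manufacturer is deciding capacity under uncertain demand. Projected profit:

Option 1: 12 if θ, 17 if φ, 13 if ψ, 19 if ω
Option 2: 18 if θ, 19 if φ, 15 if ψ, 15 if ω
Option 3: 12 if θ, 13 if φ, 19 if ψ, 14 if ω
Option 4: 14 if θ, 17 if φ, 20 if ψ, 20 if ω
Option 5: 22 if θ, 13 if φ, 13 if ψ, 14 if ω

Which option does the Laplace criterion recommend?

Option 4

Row averages: Option 1=15.25, Option 2=16.75, Option 3=14.5, Option 4=17.75, Option 5=15.5
Highest average = 17.75 → Option 4.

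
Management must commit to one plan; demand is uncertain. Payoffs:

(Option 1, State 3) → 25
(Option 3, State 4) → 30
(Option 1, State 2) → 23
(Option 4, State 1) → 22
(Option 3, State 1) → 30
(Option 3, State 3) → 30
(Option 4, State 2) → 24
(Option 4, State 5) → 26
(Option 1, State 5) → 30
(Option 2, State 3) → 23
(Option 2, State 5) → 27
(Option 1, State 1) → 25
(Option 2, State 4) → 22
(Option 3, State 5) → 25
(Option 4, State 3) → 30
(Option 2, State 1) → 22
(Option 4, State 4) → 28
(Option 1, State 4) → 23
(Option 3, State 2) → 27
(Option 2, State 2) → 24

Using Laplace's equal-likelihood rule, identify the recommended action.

Row averages: Option 1=25.2, Option 2=23.6, Option 3=28.4, Option 4=26
Highest average = 28.4 → Option 3.

Option 3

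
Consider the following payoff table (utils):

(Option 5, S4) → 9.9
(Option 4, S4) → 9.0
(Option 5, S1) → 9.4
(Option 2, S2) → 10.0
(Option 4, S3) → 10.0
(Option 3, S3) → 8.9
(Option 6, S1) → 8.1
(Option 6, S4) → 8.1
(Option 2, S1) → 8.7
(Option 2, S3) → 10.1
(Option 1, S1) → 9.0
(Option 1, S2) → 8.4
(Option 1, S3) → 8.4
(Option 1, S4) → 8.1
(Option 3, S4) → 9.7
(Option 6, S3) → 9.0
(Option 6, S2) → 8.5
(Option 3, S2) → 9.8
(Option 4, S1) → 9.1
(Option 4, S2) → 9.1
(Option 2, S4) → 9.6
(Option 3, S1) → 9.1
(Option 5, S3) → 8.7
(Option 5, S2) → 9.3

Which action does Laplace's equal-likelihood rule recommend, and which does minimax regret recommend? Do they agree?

laplace → Option 2; minimax regret → Option 2 (agree)

Row averages: Option 1=8.475, Option 2=9.6, Option 3=9.375, Option 4=9.3, Option 5=9.325, Option 6=8.425
Highest average = 9.6 → Option 2.
Column bests: S1=9.4, S2=10.0, S3=10.1, S4=9.9.
Option 1 regrets: 0.4, 1.6, 1.7, 1.8 → max 1.8
Option 2 regrets: 0.7, 0.0, 0.0, 0.3 → max 0.7
Option 3 regrets: 0.3, 0.2, 1.2, 0.2 → max 1.2
Option 4 regrets: 0.3, 0.9, 0.1, 0.9 → max 0.9
Option 5 regrets: 0.0, 0.7, 1.4, 0.0 → max 1.4
Option 6 regrets: 1.3, 1.5, 1.1, 1.8 → max 1.8
Smallest max regret = 0.7 → Option 2.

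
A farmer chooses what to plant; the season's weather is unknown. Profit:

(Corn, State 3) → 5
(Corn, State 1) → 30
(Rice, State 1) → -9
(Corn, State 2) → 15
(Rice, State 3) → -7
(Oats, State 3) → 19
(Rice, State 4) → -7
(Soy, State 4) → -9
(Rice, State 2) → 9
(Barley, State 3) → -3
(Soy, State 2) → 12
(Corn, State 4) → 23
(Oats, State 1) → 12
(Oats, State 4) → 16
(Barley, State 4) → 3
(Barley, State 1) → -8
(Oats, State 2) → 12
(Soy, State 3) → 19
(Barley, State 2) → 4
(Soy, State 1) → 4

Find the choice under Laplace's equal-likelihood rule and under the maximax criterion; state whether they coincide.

Row averages: Oats=14.75, Corn=18.25, Barley=-1, Soy=6.5, Rice=-3.5
Highest average = 18.25 → Corn.
Row maxima: Oats=19, Corn=30, Barley=4, Soy=19, Rice=9
Best best-case = 30 → Corn.

laplace → Corn; maximax → Corn (agree)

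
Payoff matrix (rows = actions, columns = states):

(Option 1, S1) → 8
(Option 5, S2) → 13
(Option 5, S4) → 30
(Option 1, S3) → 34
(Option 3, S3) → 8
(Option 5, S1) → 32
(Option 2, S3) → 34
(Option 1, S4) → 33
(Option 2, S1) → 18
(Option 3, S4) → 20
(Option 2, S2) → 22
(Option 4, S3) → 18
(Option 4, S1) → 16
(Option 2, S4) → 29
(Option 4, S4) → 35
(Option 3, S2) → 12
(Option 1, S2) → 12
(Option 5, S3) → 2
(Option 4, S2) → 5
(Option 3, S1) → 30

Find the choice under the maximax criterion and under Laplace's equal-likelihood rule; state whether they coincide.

Row maxima: Option 1=34, Option 2=34, Option 3=30, Option 4=35, Option 5=32
Best best-case = 35 → Option 4.
Row averages: Option 1=21.75, Option 2=25.75, Option 3=17.5, Option 4=18.5, Option 5=19.25
Highest average = 25.75 → Option 2.

maximax → Option 4; laplace → Option 2 (disagree)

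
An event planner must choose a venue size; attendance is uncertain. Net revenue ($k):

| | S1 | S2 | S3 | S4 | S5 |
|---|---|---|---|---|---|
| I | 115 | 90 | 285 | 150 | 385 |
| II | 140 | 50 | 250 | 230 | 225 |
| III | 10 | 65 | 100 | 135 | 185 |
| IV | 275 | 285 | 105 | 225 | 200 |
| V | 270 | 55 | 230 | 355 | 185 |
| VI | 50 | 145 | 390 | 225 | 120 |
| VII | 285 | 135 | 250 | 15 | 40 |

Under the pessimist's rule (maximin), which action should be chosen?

Row minima: I=90, II=50, III=10, IV=105, V=55, VI=50, VII=15
Best worst-case = 105 → IV.

IV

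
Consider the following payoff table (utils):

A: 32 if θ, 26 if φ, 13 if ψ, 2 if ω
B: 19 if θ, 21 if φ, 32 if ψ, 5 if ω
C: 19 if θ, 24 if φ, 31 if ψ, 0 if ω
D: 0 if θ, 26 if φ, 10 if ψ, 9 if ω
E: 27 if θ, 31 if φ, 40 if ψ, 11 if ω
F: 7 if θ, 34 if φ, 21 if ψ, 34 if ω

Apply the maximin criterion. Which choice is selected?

E

Row minima: A=2, B=5, C=0, D=0, E=11, F=7
Best worst-case = 11 → E.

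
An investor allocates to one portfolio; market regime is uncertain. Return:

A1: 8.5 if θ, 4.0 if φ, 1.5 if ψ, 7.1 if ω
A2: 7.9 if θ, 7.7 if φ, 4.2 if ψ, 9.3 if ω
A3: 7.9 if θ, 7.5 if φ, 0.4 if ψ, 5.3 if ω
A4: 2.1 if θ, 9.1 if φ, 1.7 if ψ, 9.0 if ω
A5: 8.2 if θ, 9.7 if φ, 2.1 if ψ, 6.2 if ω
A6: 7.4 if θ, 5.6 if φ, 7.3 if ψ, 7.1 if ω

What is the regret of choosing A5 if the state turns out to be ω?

3.1

Best payoff under ω is 9.3.
Regret = 9.3 − 6.2 = 3.1.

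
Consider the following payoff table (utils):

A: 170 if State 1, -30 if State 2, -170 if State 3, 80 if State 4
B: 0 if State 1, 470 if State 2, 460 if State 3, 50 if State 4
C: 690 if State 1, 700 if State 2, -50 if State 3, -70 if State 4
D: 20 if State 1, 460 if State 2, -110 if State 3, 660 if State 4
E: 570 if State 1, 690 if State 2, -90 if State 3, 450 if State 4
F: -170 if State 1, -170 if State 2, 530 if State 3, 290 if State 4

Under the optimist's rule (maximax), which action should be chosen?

C

Row maxima: A=170, B=470, C=700, D=660, E=690, F=530
Best best-case = 700 → C.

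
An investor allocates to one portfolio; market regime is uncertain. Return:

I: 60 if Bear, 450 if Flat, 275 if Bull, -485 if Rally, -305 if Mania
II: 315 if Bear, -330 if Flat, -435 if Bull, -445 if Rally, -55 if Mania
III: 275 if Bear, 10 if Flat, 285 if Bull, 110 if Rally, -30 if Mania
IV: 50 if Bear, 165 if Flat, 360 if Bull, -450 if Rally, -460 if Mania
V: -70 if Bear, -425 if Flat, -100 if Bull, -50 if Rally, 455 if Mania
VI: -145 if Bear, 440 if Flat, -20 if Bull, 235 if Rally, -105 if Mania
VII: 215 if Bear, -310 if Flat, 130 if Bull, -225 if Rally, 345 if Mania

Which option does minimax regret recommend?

III

Column bests: Bear=315, Flat=450, Bull=360, Rally=235, Mania=455.
I regrets: 255, 0, 85, 720, 760 → max 760
II regrets: 0, 780, 795, 680, 510 → max 795
III regrets: 40, 440, 75, 125, 485 → max 485
IV regrets: 265, 285, 0, 685, 915 → max 915
V regrets: 385, 875, 460, 285, 0 → max 875
VI regrets: 460, 10, 380, 0, 560 → max 560
VII regrets: 100, 760, 230, 460, 110 → max 760
Smallest max regret = 485 → III.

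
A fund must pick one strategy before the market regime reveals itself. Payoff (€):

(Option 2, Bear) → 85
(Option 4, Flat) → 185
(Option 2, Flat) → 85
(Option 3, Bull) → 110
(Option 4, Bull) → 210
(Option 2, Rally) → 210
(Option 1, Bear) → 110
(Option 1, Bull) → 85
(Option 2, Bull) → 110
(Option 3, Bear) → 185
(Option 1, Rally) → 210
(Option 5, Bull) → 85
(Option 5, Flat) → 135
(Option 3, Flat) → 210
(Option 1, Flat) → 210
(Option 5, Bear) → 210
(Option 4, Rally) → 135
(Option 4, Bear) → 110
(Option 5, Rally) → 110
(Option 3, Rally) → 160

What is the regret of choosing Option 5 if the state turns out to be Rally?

Best payoff under Rally is 210.
Regret = 210 − 110 = 100.

100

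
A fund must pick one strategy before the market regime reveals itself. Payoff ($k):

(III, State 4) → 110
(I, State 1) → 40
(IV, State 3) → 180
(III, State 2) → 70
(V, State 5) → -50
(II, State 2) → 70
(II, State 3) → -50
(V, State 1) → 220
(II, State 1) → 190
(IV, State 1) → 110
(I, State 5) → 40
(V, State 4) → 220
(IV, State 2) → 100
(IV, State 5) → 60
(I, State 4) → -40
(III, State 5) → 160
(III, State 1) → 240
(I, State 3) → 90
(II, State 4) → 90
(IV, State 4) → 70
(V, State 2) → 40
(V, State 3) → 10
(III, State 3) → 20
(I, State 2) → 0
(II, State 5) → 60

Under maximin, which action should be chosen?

Row minima: I=-40, II=-50, III=20, IV=60, V=-50
Best worst-case = 60 → IV.

IV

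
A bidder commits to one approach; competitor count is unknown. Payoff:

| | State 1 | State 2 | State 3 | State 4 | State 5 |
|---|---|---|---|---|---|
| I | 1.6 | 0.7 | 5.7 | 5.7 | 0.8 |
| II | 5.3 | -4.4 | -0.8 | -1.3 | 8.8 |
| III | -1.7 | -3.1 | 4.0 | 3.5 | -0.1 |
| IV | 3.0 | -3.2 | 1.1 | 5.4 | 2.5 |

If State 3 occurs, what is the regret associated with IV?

4.6

Best payoff under State 3 is 5.7.
Regret = 5.7 − 1.1 = 4.6.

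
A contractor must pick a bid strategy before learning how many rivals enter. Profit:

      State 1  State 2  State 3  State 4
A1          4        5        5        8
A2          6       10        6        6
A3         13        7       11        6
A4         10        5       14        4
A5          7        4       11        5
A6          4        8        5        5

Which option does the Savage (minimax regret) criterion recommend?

A3

Column bests: State 1=13, State 2=10, State 3=14, State 4=8.
A1 regrets: 9, 5, 9, 0 → max 9
A2 regrets: 7, 0, 8, 2 → max 8
A3 regrets: 0, 3, 3, 2 → max 3
A4 regrets: 3, 5, 0, 4 → max 5
A5 regrets: 6, 6, 3, 3 → max 6
A6 regrets: 9, 2, 9, 3 → max 9
Smallest max regret = 3 → A3.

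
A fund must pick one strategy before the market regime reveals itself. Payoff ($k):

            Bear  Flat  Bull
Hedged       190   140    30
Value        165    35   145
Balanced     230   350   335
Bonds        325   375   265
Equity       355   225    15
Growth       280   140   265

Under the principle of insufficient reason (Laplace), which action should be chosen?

Row averages: Hedged=120, Value=115, Balanced=305, Bonds=965/3, Equity=595/3, Growth=685/3
Highest average = 965/3 → Bonds.

Bonds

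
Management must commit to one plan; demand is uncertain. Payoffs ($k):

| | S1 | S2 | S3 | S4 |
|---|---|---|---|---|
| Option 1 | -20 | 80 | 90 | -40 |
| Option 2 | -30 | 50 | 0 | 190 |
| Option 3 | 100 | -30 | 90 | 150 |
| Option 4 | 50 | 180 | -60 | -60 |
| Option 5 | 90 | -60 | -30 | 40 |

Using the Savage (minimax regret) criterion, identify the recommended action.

Option 2

Column bests: S1=100, S2=180, S3=90, S4=190.
Option 1 regrets: 120, 100, 0, 230 → max 230
Option 2 regrets: 130, 130, 90, 0 → max 130
Option 3 regrets: 0, 210, 0, 40 → max 210
Option 4 regrets: 50, 0, 150, 250 → max 250
Option 5 regrets: 10, 240, 120, 150 → max 240
Smallest max regret = 130 → Option 2.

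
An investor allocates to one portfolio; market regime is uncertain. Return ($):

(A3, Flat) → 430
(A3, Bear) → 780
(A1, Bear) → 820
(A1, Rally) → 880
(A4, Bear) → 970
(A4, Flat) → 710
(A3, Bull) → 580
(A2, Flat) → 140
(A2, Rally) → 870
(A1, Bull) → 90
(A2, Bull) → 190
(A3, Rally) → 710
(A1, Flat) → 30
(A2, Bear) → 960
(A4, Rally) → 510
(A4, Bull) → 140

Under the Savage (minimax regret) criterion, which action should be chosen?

Column bests: Bear=970, Flat=710, Bull=580, Rally=880.
A1 regrets: 150, 680, 490, 0 → max 680
A2 regrets: 10, 570, 390, 10 → max 570
A3 regrets: 190, 280, 0, 170 → max 280
A4 regrets: 0, 0, 440, 370 → max 440
Smallest max regret = 280 → A3.

A3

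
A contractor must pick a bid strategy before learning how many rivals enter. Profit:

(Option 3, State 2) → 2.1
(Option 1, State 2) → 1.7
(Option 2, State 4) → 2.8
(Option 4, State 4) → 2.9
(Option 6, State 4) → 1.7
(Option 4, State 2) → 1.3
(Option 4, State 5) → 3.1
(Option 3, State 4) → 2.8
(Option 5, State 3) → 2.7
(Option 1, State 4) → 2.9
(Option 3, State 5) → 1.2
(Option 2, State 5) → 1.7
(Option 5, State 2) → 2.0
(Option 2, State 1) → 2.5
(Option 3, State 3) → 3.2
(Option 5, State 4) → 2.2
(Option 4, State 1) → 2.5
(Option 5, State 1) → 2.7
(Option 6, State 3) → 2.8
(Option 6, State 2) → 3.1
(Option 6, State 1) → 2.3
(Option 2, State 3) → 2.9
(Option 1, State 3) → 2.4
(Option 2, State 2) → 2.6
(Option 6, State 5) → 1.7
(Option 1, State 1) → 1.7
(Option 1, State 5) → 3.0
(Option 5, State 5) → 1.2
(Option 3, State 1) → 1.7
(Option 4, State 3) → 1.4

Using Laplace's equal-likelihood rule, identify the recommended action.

Option 2

Row averages: Option 1=2.34, Option 2=2.5, Option 3=2.2, Option 4=2.24, Option 5=2.16, Option 6=2.32
Highest average = 2.5 → Option 2.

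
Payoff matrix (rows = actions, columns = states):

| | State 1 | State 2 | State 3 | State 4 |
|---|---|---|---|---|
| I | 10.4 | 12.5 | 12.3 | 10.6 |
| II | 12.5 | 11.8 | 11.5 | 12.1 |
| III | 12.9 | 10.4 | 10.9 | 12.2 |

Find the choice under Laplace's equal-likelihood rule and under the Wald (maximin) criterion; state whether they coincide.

Row averages: I=11.45, II=11.975, III=11.6
Highest average = 11.975 → II.
Row minima: I=10.4, II=11.5, III=10.4
Best worst-case = 11.5 → II.

laplace → II; maximin → II (agree)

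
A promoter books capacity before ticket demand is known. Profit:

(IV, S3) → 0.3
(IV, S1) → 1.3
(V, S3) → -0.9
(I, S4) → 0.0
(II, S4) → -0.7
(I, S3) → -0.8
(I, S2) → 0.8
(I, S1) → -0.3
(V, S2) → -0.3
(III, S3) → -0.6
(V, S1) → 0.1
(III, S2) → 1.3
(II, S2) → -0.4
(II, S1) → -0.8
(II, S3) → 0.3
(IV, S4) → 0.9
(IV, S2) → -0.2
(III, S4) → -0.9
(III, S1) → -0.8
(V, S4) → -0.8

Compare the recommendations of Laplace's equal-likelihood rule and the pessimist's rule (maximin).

Row averages: I=-0.075, II=-0.4, III=-0.25, IV=0.575, V=-0.475
Highest average = 0.575 → IV.
Row minima: I=-0.8, II=-0.8, III=-0.9, IV=-0.2, V=-0.9
Best worst-case = -0.2 → IV.

laplace → IV; maximin → IV (agree)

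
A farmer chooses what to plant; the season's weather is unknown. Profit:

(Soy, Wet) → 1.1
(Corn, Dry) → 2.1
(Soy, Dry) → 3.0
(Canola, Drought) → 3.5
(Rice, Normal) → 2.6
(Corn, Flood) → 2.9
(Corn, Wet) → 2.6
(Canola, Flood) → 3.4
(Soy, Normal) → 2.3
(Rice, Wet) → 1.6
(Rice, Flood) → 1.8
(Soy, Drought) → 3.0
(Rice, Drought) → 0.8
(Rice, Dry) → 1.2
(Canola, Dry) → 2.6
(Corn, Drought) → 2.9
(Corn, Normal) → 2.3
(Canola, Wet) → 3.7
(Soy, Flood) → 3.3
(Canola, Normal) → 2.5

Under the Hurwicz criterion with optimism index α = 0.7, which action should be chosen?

Soy: 0.7·3.3 + 0.3·1.1 = 2.64
Corn: 0.7·2.9 + 0.3·2.1 = 2.66
Rice: 0.7·2.6 + 0.3·0.8 = 2.06
Canola: 0.7·3.7 + 0.3·2.5 = 3.34
Highest Hurwicz score = 3.34 → Canola.

Canola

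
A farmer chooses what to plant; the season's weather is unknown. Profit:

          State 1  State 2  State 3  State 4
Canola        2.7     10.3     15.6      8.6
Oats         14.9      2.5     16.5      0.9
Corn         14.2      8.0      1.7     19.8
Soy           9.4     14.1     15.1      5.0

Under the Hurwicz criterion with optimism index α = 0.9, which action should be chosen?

Corn

Canola: 0.9·15.6 + 0.1·2.7 = 14.31
Oats: 0.9·16.5 + 0.1·0.9 = 14.94
Corn: 0.9·19.8 + 0.1·1.7 = 17.99
Soy: 0.9·15.1 + 0.1·5.0 = 14.09
Highest Hurwicz score = 17.99 → Corn.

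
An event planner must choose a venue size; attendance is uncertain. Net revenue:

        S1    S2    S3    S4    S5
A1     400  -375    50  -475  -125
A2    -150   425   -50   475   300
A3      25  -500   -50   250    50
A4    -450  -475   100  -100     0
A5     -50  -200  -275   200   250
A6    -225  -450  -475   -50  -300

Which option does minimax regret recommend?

Column bests: S1=400, S2=425, S3=100, S4=475, S5=300.
A1 regrets: 0, 800, 50, 950, 425 → max 950
A2 regrets: 550, 0, 150, 0, 0 → max 550
A3 regrets: 375, 925, 150, 225, 250 → max 925
A4 regrets: 850, 900, 0, 575, 300 → max 900
A5 regrets: 450, 625, 375, 275, 50 → max 625
A6 regrets: 625, 875, 575, 525, 600 → max 875
Smallest max regret = 550 → A2.

A2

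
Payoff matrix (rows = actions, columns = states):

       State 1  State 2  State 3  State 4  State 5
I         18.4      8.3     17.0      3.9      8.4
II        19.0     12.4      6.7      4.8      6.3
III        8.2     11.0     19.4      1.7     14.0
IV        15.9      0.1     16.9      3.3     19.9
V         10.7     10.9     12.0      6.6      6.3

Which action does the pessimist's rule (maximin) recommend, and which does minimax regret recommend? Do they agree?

Row minima: I=3.9, II=4.8, III=1.7, IV=0.1, V=6.3
Best worst-case = 6.3 → V.
Column bests: State 1=19.0, State 2=12.4, State 3=19.4, State 4=6.6, State 5=19.9.
I regrets: 0.6, 4.1, 2.4, 2.7, 11.5 → max 11.5
II regrets: 0.0, 0.0, 12.7, 1.8, 13.6 → max 13.6
III regrets: 10.8, 1.4, 0.0, 4.9, 5.9 → max 10.8
IV regrets: 3.1, 12.3, 2.5, 3.3, 0.0 → max 12.3
V regrets: 8.3, 1.5, 7.4, 0.0, 13.6 → max 13.6
Smallest max regret = 10.8 → III.

maximin → V; minimax regret → III (disagree)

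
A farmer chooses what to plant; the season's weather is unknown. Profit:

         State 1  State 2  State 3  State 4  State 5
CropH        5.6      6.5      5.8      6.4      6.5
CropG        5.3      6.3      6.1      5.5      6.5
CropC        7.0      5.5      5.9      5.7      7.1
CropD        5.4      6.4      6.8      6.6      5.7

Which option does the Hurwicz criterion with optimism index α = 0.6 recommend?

CropH: 0.6·6.5 + 0.4·5.6 = 6.14
CropG: 0.6·6.5 + 0.4·5.3 = 6.02
CropC: 0.6·7.1 + 0.4·5.5 = 6.46
CropD: 0.6·6.8 + 0.4·5.4 = 6.24
Highest Hurwicz score = 6.46 → CropC.

CropC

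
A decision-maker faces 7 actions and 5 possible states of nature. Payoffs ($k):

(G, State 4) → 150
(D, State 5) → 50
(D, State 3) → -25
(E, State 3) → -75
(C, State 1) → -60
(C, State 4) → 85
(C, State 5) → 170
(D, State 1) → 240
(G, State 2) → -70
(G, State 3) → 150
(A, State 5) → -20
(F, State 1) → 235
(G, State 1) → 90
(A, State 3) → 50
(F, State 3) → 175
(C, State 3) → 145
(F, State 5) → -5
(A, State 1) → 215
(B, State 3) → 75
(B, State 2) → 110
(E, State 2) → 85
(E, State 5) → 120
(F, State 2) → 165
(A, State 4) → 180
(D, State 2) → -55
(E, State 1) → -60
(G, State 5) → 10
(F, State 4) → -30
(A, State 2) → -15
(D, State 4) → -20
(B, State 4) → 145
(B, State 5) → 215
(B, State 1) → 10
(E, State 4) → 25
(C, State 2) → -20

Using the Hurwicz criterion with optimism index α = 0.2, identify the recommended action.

A: 0.2·215 + 0.8·(-20) = 27
B: 0.2·215 + 0.8·10 = 51
C: 0.2·170 + 0.8·(-60) = -14
D: 0.2·240 + 0.8·(-55) = 4
E: 0.2·120 + 0.8·(-75) = -36
F: 0.2·235 + 0.8·(-30) = 23
G: 0.2·150 + 0.8·(-70) = -26
Highest Hurwicz score = 51 → B.

B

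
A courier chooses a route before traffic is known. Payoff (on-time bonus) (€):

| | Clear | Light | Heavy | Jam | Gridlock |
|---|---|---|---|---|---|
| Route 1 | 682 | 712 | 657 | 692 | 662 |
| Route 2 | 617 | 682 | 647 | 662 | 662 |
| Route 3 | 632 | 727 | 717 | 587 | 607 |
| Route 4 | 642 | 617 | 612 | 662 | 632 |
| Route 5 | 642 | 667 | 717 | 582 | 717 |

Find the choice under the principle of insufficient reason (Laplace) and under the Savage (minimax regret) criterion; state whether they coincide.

laplace → Route 1; minimax regret → Route 1 (agree)

Row averages: Route 1=681, Route 2=654, Route 3=654, Route 4=633, Route 5=665
Highest average = 681 → Route 1.
Column bests: Clear=682, Light=727, Heavy=717, Jam=692, Gridlock=717.
Route 1 regrets: 0, 15, 60, 0, 55 → max 60
Route 2 regrets: 65, 45, 70, 30, 55 → max 70
Route 3 regrets: 50, 0, 0, 105, 110 → max 110
Route 4 regrets: 40, 110, 105, 30, 85 → max 110
Route 5 regrets: 40, 60, 0, 110, 0 → max 110
Smallest max regret = 60 → Route 1.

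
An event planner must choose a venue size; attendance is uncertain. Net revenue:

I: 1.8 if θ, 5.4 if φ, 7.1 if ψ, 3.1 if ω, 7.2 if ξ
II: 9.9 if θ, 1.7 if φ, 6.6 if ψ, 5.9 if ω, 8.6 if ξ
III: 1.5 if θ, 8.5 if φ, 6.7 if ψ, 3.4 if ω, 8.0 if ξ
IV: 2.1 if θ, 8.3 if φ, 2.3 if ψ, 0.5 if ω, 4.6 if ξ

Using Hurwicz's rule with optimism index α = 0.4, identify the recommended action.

II

I: 0.4·7.2 + 0.6·1.8 = 3.96
II: 0.4·9.9 + 0.6·1.7 = 4.98
III: 0.4·8.5 + 0.6·1.5 = 4.3
IV: 0.4·8.3 + 0.6·0.5 = 3.62
Highest Hurwicz score = 4.98 → II.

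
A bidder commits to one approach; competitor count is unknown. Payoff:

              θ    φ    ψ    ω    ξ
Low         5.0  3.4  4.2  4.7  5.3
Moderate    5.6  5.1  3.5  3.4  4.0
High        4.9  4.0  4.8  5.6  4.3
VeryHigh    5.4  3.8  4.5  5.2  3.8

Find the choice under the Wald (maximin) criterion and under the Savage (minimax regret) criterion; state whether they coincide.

maximin → High; minimax regret → High (agree)

Row minima: Low=3.4, Moderate=3.4, High=4.0, VeryHigh=3.8
Best worst-case = 4.0 → High.
Column bests: θ=5.6, φ=5.1, ψ=4.8, ω=5.6, ξ=5.3.
Low regrets: 0.6, 1.7, 0.6, 0.9, 0.0 → max 1.7
Moderate regrets: 0.0, 0.0, 1.3, 2.2, 1.3 → max 2.2
High regrets: 0.7, 1.1, 0.0, 0.0, 1.0 → max 1.1
VeryHigh regrets: 0.2, 1.3, 0.3, 0.4, 1.5 → max 1.5
Smallest max regret = 1.1 → High.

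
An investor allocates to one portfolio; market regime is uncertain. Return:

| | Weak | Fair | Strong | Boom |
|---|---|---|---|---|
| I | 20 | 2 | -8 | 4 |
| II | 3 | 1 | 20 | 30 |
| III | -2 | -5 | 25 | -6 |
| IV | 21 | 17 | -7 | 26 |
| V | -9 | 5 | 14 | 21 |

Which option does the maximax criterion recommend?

II

Row maxima: I=20, II=30, III=25, IV=26, V=21
Best best-case = 30 → II.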